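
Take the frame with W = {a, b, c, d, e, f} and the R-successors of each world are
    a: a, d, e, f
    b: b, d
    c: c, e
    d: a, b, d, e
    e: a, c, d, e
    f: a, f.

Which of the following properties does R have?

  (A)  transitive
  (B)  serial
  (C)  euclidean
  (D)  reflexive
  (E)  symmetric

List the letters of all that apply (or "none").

B, D, E

(A) not transitive: a R d and d R b but not a R b.
(B) serial: every world has an R-successor.
(C) not euclidean: a R d and a R f but not d R f.
(D) reflexive: each world relates to itself.
(E) symmetric: every R-edge is matched by its reverse.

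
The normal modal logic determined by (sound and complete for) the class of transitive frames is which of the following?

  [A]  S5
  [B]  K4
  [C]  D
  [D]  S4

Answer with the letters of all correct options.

B

(A) S5 is determined by the class of reflexive, symmetric, and transitive frames.
(B) K4 is determined by exactly this class.
(C) D is determined by the class of serial frames.
(D) S4 is determined by the class of reflexive and transitive frames.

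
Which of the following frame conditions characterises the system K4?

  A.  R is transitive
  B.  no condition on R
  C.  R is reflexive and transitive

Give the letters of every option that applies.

A

(A) K4 is sound and complete for exactly this class.
(B) this class determines K, not K4.
(C) this class determines S4, not K4.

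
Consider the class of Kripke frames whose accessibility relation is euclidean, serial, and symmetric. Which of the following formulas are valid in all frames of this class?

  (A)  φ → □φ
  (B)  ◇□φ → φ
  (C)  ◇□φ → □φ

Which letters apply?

Serial, symmetric and euclidean together give transitive (from symmetry + euclidean) and then reflexive; the relation is an equivalence.
(A) φ → □φ is equivalent to ◇p→p; it holds exactly when R ⊆ identity. Such an R need not be a subset of the identity — not valid.
(B) ◇□φ → φ is the dual of axiom B; it is valid on a frame exactly when R is symmetric. Every such R is symmetric, so valid.
(C) ◇□φ → □φ (the dual of axiom 5) characterises the euclidean frames. Every such R is euclidean — valid.

B, C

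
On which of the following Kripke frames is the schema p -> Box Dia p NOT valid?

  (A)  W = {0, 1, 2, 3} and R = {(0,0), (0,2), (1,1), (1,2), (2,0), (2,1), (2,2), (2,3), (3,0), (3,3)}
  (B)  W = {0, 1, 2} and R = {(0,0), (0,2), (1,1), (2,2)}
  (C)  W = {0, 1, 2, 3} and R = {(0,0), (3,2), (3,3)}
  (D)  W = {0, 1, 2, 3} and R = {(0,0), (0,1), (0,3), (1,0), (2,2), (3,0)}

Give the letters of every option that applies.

The schema p -> Box Dia p is axiom B; it is valid on a frame iff R is symmetric.
(A) R is not symmetric (2 R 3 but not 3 R 2), so the schema fails here.
(B) R is not symmetric (0 R 2 but not 2 R 0), so the schema fails here.
(C) R is not symmetric (3 R 2 but not 2 R 3), so the schema fails here.
(D) R is symmetric (every R-edge is matched by its reverse), so the schema is valid here.

A, B, C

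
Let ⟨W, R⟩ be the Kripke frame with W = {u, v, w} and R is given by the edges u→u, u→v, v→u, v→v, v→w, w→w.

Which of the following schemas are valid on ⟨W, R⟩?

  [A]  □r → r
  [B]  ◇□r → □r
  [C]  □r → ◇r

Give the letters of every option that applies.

A, C

R is reflexive: each world relates to itself.
R is not euclidean: v R u and v R w but not u R w.
R is serial: every world has an R-successor.
(A) □r → r is axiom T; it is valid on a frame exactly when R is reflexive. R is reflexive, so valid.
(B) ◇□r → □r is the dual of axiom 5, which corresponds to the euclidean property. R is not euclidean — not valid.
(C) axiom D: valid iff R is serial. R is serial — valid.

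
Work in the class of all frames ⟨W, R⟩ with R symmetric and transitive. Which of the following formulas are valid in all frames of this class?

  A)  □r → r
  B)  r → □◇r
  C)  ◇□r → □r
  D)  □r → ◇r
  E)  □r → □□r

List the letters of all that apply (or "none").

B, C, E

A symmetric transitive relation is euclidean (uRv and uRw give vRu by symmetry, then vRw by transitivity).
(A) axiom T: valid iff R is reflexive. Such an R need not be reflexive — not valid.
(B) r → □◇r is axiom B, which corresponds to symmetry. Every such R is symmetric — valid.
(C) ◇□r → □r is the dual of axiom 5; it is valid on a frame exactly when R is euclidean. Every such R is euclidean, so valid.
(D) □r → ◇r is axiom D; it is valid on a frame exactly when R is serial. Such an R need not be serial, so not valid.
(E) □r → □□r is axiom 4; it is valid on a frame exactly when R is transitive. Every such R is transitive, so valid.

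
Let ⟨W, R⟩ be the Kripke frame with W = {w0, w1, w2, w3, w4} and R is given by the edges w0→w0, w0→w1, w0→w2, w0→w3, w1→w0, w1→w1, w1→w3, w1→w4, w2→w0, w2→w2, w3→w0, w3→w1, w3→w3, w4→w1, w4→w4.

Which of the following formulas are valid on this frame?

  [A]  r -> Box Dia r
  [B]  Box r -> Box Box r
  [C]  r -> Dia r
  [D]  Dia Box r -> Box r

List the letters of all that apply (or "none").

A, C

R is reflexive: each world relates to itself.
R is symmetric: every R-edge is matched by its reverse.
R is not transitive: w0 R w1 and w1 R w4 but not w0 R w4.
R is not euclidean: w0 R w1 and w0 R w2 but not w1 R w2.
(A) r -> Box Dia r is axiom B; it is valid on a frame exactly when R is symmetric. R is symmetric, so valid.
(B) Box r -> Box Box r is axiom 4; it is valid on a frame exactly when R is transitive. R is not transitive, so not valid.
(C) r -> Dia r is the dual of axiom T, which corresponds to reflexivity. R is reflexive — valid.
(D) Dia Box r -> Box r is the dual of axiom 5; it is valid on a frame exactly when R is euclidean. R is not euclidean, so not valid.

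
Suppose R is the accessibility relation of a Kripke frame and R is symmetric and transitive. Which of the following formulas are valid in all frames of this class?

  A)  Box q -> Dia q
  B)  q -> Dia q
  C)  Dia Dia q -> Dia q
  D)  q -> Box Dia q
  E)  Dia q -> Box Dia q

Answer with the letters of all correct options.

C, D, E

A symmetric transitive relation is euclidean (uRv and uRw give vRu by symmetry, then vRw by transitivity).
(A) Box q -> Dia q is axiom D, which corresponds to seriality. Such an R need not be serial — not valid.
(B) q -> Dia q (the dual of axiom T) characterises the reflexive frames. Such an R need not be reflexive — not valid.
(C) Dia Dia q -> Dia q (the dual of axiom 4) characterises the transitive frames. Every such R is transitive — valid.
(D) q -> Box Dia q (axiom B) characterises the symmetric frames. Every such R is symmetric — valid.
(E) axiom 5: valid iff R is euclidean. Every such R is euclidean — valid.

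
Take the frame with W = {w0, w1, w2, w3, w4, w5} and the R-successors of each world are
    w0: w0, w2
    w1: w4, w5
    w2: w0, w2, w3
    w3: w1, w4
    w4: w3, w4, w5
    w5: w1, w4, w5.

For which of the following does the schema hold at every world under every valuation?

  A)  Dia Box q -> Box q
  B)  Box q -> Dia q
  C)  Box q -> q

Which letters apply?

R is not reflexive: not w1 R w1.
R is not euclidean: w2 R w0 and w2 R w3 but not w0 R w3.
R is serial: every world has an R-successor.
(A) the dual of axiom 5: valid iff R is euclidean. R is not euclidean — not valid.
(B) axiom D: valid iff R is serial. R is serial — valid.
(C) Box q -> q is axiom T, which corresponds to reflexivity. R is not reflexive — not valid.

B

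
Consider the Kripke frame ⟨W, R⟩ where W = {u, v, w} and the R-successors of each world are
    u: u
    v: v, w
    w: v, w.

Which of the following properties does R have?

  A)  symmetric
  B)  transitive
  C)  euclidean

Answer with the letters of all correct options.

(A) symmetric: every R-edge is matched by its reverse.
(B) transitive: R is closed under composition.
(C) euclidean: any two R-successors of the same world are R-related.

A, B, C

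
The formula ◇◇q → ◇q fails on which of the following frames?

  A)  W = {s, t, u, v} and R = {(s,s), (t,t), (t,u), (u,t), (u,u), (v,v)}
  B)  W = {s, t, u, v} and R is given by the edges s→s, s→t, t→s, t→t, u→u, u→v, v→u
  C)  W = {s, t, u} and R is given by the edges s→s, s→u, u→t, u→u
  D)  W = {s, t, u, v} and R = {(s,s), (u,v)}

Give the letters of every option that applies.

The schema ◇◇q → ◇q is the dual of axiom 4; it is valid on a frame iff R is transitive.
(A) R is transitive (R is closed under composition), so the schema is valid here.
(B) R is not transitive (v R u and u R v but not v R v), so the schema fails here.
(C) R is not transitive (s R u and u R t but not s R t), so the schema fails here.
(D) R is transitive (R is closed under composition), so the schema is valid here.

B, C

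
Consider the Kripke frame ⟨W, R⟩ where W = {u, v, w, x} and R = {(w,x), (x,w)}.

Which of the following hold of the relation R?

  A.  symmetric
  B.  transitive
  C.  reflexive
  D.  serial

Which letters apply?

A

(A) symmetric: every R-edge is matched by its reverse.
(B) not transitive: w R x and x R w but not w R w.
(C) not reflexive: not u R u.
(D) not serial: u has no R-successor.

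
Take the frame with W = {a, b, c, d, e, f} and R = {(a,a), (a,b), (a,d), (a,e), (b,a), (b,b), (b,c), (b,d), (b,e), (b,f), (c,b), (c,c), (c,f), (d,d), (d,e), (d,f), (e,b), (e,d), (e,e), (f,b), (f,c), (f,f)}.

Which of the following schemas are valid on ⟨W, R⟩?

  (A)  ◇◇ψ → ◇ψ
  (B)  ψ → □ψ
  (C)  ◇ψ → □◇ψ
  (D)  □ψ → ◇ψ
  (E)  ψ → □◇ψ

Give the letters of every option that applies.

D

R is not symmetric: a R d but not d R a.
R is not transitive: a R b and b R c but not a R c.
R is not euclidean: a R d and a R a but not d R a.
R is serial: every world has an R-successor.
R is not a subset of the identity: a R b with a ≠ b.
(A) ◇◇ψ → ◇ψ (the dual of axiom 4) characterises the transitive frames. R is not transitive — not valid.
(B) ψ → □ψ is valid only on frames where every R-edge is a self-loop. Here R ⊄ identity — not valid.
(C) axiom 5: valid iff R is euclidean. R is not euclidean — not valid.
(D) axiom D: valid iff R is serial. R is serial — valid.
(E) axiom B: valid iff R is symmetric. R is not symmetric — not valid.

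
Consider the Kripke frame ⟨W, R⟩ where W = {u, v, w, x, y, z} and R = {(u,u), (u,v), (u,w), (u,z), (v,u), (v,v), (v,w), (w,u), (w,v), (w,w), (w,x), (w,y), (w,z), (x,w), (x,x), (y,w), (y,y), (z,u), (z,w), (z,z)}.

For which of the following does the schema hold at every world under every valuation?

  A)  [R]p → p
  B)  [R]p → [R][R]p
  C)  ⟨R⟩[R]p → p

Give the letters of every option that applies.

R is reflexive: each world relates to itself.
R is symmetric: every R-edge is matched by its reverse.
R is not transitive: u R w and w R x but not u R x.
(A) [R]p → p (axiom T) characterises the reflexive frames. R is reflexive — valid.
(B) [R]p → [R][R]p is axiom 4; it is valid on a frame exactly when R is transitive. R is not transitive, so not valid.
(C) the dual of axiom B: valid iff R is symmetric. R is symmetric — valid.

A, C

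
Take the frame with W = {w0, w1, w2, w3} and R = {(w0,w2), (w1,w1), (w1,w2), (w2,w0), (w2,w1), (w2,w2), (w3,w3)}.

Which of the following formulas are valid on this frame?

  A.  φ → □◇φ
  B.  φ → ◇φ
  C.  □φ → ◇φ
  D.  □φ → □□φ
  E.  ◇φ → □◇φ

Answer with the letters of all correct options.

R is not reflexive: not w0 R w0.
R is symmetric: every R-edge is matched by its reverse.
R is not transitive: w0 R w2 and w2 R w0 but not w0 R w0.
R is not euclidean: w2 R w0 and w2 R w1 but not w0 R w1.
R is serial: every world has an R-successor.
(A) φ → □◇φ is axiom B, which corresponds to symmetry. R is symmetric — valid.
(B) φ → ◇φ is the dual of axiom T; it is valid on a frame exactly when R is reflexive. R is not reflexive, so not valid.
(C) □φ → ◇φ is axiom D; it is valid on a frame exactly when R is serial. R is serial, so valid.
(D) □φ → □□φ is axiom 4, which corresponds to transitivity. R is not transitive — not valid.
(E) ◇φ → □◇φ (axiom 5) characterises the euclidean frames. R is not euclidean — not valid.

A, C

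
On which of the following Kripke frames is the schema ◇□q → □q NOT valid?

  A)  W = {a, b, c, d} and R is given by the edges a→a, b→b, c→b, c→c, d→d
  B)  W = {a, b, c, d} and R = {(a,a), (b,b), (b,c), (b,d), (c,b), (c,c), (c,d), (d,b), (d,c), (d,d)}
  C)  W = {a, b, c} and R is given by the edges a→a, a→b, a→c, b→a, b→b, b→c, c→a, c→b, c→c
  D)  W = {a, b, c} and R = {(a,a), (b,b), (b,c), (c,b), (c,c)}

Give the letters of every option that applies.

The schema ◇□q → □q is the dual of axiom 5; it is valid on a frame iff R is euclidean.
(A) R is not euclidean (c R b and c R c but not b R c), so the schema fails here.
(B) R is euclidean (any two R-successors of the same world are R-related), so the schema is valid here.
(C) R is euclidean (any two R-successors of the same world are R-related), so the schema is valid here.
(D) R is euclidean (any two R-successors of the same world are R-related), so the schema is valid here.

A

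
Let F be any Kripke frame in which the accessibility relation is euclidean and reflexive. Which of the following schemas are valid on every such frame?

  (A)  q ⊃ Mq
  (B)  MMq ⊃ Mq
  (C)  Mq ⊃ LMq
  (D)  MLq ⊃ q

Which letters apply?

A reflexive euclidean relation is also symmetric (from wRw and wRv the euclidean condition gives vRw) and hence transitive; it is an equivalence relation.
(A) q ⊃ Mq is the dual of axiom T; it is valid on a frame exactly when R is reflexive. Every such R is reflexive, so valid.
(B) the dual of axiom 4: valid iff R is transitive. Every such R is transitive — valid.
(C) Mq ⊃ LMq is axiom 5, which corresponds to the euclidean property. Every such R is euclidean — valid.
(D) MLq ⊃ q is the dual of axiom B, which corresponds to symmetry. Every such R is symmetric — valid.

A, B, C, D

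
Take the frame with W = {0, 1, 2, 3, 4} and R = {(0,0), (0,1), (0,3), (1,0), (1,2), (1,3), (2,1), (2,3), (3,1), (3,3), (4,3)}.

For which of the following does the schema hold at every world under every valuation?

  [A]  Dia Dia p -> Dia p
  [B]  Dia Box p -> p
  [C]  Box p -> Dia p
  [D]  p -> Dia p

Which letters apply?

R is not reflexive: not 1 R 1.
R is not symmetric: 0 R 3 but not 3 R 0.
R is not transitive: 0 R 1 and 1 R 2 but not 0 R 2.
R is serial: every world has an R-successor.
(A) the dual of axiom 4: valid iff R is transitive. R is not transitive — not valid.
(B) Dia Box p -> p is the dual of axiom B; it is valid on a frame exactly when R is symmetric. R is not symmetric, so not valid.
(C) Box p -> Dia p (axiom D) characterises the serial frames. R is serial — valid.
(D) the dual of axiom T: valid iff R is reflexive. R is not reflexive — not valid.

C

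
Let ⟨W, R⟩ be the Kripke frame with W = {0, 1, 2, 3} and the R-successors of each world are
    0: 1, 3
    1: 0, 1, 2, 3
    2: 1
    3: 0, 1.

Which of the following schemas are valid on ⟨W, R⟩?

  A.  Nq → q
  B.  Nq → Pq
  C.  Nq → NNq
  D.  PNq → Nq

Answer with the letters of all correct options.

B

R is not reflexive: not 0 R 0.
R is not transitive: 0 R 1 and 1 R 0 but not 0 R 0.
R is not euclidean: 1 R 0 and 1 R 2 but not 0 R 2.
R is serial: every world has an R-successor.
(A) Nq → q is axiom T; it is valid on a frame exactly when R is reflexive. R is not reflexive, so not valid.
(B) axiom D: valid iff R is serial. R is serial — valid.
(C) Nq → NNq (axiom 4) characterises the transitive frames. R is not transitive — not valid.
(D) PNq → Nq is the dual of axiom 5; it is valid on a frame exactly when R is euclidean. R is not euclidean, so not valid.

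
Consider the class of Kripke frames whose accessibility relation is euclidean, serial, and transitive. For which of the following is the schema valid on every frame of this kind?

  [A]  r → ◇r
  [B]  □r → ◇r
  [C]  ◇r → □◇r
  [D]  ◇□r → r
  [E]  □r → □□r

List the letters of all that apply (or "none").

B, C, E

(A) the dual of axiom T: valid iff R is reflexive. Such an R need not be reflexive — not valid.
(B) □r → ◇r (axiom D) characterises the serial frames. Every such R is serial — valid.
(C) ◇r → □◇r (axiom 5) characterises the euclidean frames. Every such R is euclidean — valid.
(D) ◇□r → r is the dual of axiom B; it is valid on a frame exactly when R is symmetric. Such an R need not be symmetric, so not valid.
(E) □r → □□r (axiom 4) characterises the transitive frames. Every such R is transitive — valid.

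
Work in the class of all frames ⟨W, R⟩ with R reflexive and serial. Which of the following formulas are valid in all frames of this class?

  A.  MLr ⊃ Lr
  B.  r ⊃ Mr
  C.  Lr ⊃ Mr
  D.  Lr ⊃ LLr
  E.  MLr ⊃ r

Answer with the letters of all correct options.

B, C

(A) MLr ⊃ Lr is the dual of axiom 5, which corresponds to the euclidean property. Such an R need not be euclidean — not valid.
(B) the dual of axiom T: valid iff R is reflexive. Every such R is reflexive — valid.
(C) axiom D: valid iff R is serial. Every such R is serial — valid.
(D) axiom 4: valid iff R is transitive. Such an R need not be transitive — not valid.
(E) MLr ⊃ r is the dual of axiom B; it is valid on a frame exactly when R is symmetric. Such an R need not be symmetric, so not valid.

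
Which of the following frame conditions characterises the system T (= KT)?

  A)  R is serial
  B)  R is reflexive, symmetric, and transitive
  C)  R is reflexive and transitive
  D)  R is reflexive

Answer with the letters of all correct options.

D

(A) this class determines D, not T (= KT).
(B) this class determines S5, not T (= KT).
(C) this class determines S4, not T (= KT).
(D) T (= KT) is sound and complete for exactly this class.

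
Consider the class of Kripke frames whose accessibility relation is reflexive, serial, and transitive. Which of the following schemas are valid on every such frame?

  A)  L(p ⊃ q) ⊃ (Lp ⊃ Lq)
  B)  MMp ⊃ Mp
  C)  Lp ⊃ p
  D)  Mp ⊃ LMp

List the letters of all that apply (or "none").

(A) this is just K, valid on every normal frame.
(B) MMp ⊃ Mp (the dual of axiom 4) characterises the transitive frames. Every such R is transitive — valid.
(C) Lp ⊃ p is axiom T, which corresponds to reflexivity. Every such R is reflexive — valid.
(D) Mp ⊃ LMp is axiom 5, which corresponds to the euclidean property. Such an R need not be euclidean — not valid.

A, B, C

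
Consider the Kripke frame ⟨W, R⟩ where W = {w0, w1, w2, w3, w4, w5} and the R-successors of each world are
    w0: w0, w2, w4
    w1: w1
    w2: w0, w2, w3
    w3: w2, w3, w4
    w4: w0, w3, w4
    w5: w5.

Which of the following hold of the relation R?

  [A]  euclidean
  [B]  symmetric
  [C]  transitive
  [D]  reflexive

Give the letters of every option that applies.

B, D

(A) not euclidean: w0 R w2 and w0 R w4 but not w2 R w4.
(B) symmetric: every R-edge is matched by its reverse.
(C) not transitive: w0 R w2 and w2 R w3 but not w0 R w3.
(D) reflexive: each world relates to itself.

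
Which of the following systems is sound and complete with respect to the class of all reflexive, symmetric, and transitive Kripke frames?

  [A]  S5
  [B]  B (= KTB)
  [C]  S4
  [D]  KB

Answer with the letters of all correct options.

A

(A) S5 is determined by exactly this class.
(B) B (= KTB) is determined by the class of reflexive and symmetric frames.
(C) S4 is determined by the class of reflexive and transitive frames.
(D) KB is determined by the class of symmetric frames.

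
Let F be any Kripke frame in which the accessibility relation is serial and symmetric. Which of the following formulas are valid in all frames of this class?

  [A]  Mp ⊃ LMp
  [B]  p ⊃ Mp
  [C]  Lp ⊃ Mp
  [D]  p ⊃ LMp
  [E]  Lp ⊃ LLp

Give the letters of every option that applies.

C, D

(A) Mp ⊃ LMp (axiom 5) characterises the euclidean frames. Such an R need not be euclidean — not valid.
(B) p ⊃ Mp is the dual of axiom T, which corresponds to reflexivity. Such an R need not be reflexive — not valid.
(C) Lp ⊃ Mp (axiom D) characterises the serial frames. Every such R is serial — valid.
(D) axiom B: valid iff R is symmetric. Every such R is symmetric — valid.
(E) axiom 4: valid iff R is transitive. Such an R need not be transitive — not valid.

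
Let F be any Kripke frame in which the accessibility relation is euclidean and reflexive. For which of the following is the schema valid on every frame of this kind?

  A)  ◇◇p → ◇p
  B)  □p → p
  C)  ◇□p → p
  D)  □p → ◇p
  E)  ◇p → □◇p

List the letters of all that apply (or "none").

A reflexive euclidean relation is also symmetric (from wRw and wRv the euclidean condition gives vRw) and hence transitive; it is an equivalence relation.
(A) the dual of axiom 4: valid iff R is transitive. Every such R is transitive — valid.
(B) □p → p (axiom T) characterises the reflexive frames. Every such R is reflexive — valid.
(C) the dual of axiom B: valid iff R is symmetric. Every such R is symmetric — valid.
(D) □p → ◇p is axiom D; it is valid on a frame exactly when R is serial. Every such R is serial, so valid.
(E) ◇p → □◇p is axiom 5; it is valid on a frame exactly when R is euclidean. Every such R is euclidean, so valid.

A, B, C, D, E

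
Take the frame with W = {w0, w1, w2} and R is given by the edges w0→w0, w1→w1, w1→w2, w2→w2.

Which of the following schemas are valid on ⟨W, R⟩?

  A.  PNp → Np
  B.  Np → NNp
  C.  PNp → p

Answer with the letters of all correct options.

R is not symmetric: w1 R w2 but not w2 R w1.
R is transitive: R is closed under composition.
R is not euclidean: w1 R w2 and w1 R w1 but not w2 R w1.
(A) PNp → Np is the dual of axiom 5; it is valid on a frame exactly when R is euclidean. R is not euclidean, so not valid.
(B) Np → NNp is axiom 4; it is valid on a frame exactly when R is transitive. R is transitive, so valid.
(C) PNp → p is the dual of axiom B; it is valid on a frame exactly when R is symmetric. R is not symmetric, so not valid.

B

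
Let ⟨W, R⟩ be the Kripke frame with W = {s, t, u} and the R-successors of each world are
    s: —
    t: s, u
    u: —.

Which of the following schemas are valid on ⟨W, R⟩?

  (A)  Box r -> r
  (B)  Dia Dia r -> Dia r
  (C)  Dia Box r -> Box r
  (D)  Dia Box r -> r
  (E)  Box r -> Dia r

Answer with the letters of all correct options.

B

R is not reflexive: not s R s.
R is not symmetric: t R s but not s R t.
R is transitive: R is closed under composition.
R is not euclidean: t R s and t R u but not s R u.
R is not serial: s has no R-successor.
(A) axiom T: valid iff R is reflexive. R is not reflexive — not valid.
(B) Dia Dia r -> Dia r is the dual of axiom 4, which corresponds to transitivity. R is transitive — valid.
(C) Dia Box r -> Box r (the dual of axiom 5) characterises the euclidean frames. R is not euclidean — not valid.
(D) Dia Box r -> r is the dual of axiom B, which corresponds to symmetry. R is not symmetric — not valid.
(E) axiom D: valid iff R is serial. R is not serial — not valid.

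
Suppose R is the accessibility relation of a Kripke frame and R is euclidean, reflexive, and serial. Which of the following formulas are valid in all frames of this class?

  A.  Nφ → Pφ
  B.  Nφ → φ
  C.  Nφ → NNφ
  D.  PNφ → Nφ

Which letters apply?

A relation that is euclidean, reflexive, and serial is also symmetric and transitive.
(A) Nφ → Pφ is axiom D, which corresponds to seriality. Every such R is serial — valid.
(B) Nφ → φ is axiom T, which corresponds to reflexivity. Every such R is reflexive — valid.
(C) Nφ → NNφ is axiom 4, which corresponds to transitivity. Every such R is transitive — valid.
(D) PNφ → Nφ (the dual of axiom 5) characterises the euclidean frames. Every such R is euclidean — valid.

A, B, C, D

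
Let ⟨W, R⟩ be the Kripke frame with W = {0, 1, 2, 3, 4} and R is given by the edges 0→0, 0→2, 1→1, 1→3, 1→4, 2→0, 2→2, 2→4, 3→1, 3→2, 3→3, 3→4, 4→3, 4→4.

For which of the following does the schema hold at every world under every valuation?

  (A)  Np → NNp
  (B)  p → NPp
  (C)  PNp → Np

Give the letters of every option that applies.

R is not symmetric: 1 R 4 but not 4 R 1.
R is not transitive: 0 R 2 and 2 R 4 but not 0 R 4.
R is not euclidean: 1 R 4 and 1 R 1 but not 4 R 1.
(A) Np → NNp is axiom 4; it is valid on a frame exactly when R is transitive. R is not transitive, so not valid.
(B) p → NPp is axiom B; it is valid on a frame exactly when R is symmetric. R is not symmetric, so not valid.
(C) PNp → Np is the dual of axiom 5; it is valid on a frame exactly when R is euclidean. R is not euclidean, so not valid.

none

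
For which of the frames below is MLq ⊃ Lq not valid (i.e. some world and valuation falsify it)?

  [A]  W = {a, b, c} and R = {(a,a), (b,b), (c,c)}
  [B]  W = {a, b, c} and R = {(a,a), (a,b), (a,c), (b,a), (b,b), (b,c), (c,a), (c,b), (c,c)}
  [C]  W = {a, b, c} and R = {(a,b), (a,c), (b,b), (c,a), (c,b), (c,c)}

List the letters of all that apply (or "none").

C

The schema MLq ⊃ Lq is the dual of axiom 5; it is valid on a frame iff R is euclidean.
(A) R is euclidean (any two R-successors of the same world are R-related), so the schema is valid here.
(B) R is euclidean (any two R-successors of the same world are R-related), so the schema is valid here.
(C) R is not euclidean (a R b and a R c but not b R c), so the schema fails here.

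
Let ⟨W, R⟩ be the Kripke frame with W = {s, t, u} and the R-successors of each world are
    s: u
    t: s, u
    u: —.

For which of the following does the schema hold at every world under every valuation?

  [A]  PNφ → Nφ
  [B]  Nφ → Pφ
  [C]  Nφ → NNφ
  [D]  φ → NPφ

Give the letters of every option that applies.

C

R is not symmetric: s R u but not u R s.
R is transitive: R is closed under composition.
R is not euclidean: t R u and t R s but not u R s.
R is not serial: u has no R-successor.
(A) PNφ → Nφ is the dual of axiom 5, which corresponds to the euclidean property. R is not euclidean — not valid.
(B) Nφ → Pφ (axiom D) characterises the serial frames. R is not serial — not valid.
(C) Nφ → NNφ (axiom 4) characterises the transitive frames. R is transitive — valid.
(D) φ → NPφ is axiom B; it is valid on a frame exactly when R is symmetric. R is not symmetric, so not valid.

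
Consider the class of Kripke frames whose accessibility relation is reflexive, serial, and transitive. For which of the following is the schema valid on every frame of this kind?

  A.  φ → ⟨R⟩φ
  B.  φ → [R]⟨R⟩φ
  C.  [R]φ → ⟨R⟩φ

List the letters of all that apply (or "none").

A, C

(A) φ → ⟨R⟩φ is the dual of axiom T, which corresponds to reflexivity. Every such R is reflexive — valid.
(B) φ → [R]⟨R⟩φ is axiom B, which corresponds to symmetry. Such an R need not be symmetric — not valid.
(C) [R]φ → ⟨R⟩φ (axiom D) characterises the serial frames. Every such R is serial — valid.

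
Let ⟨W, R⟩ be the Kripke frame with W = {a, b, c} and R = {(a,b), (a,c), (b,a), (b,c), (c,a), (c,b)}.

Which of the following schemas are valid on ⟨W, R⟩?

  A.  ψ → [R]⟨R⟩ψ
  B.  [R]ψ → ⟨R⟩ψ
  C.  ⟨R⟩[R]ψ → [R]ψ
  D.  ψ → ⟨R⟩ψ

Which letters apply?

A, B

R is not reflexive: not a R a.
R is symmetric: every R-edge is matched by its reverse.
R is not euclidean: a R b and a R b but not b R b.
R is serial: every world has an R-successor.
(A) ψ → [R]⟨R⟩ψ (axiom B) characterises the symmetric frames. R is symmetric — valid.
(B) [R]ψ → ⟨R⟩ψ is axiom D, which corresponds to seriality. R is serial — valid.
(C) ⟨R⟩[R]ψ → [R]ψ is the dual of axiom 5; it is valid on a frame exactly when R is euclidean. R is not euclidean, so not valid.
(D) ψ → ⟨R⟩ψ is the dual of axiom T, which corresponds to reflexivity. R is not reflexive — not valid.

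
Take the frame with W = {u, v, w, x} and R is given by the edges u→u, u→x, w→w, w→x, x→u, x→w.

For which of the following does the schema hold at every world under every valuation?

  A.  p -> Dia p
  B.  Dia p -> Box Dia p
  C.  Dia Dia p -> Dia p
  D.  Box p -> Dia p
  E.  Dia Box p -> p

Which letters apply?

R is not reflexive: not v R v.
R is symmetric: every R-edge is matched by its reverse.
R is not transitive: u R x and x R w but not u R w.
R is not euclidean: x R u and x R w but not u R w.
R is not serial: v has no R-successor.
(A) p -> Dia p is the dual of axiom T, which corresponds to reflexivity. R is not reflexive — not valid.
(B) Dia p -> Box Dia p (axiom 5) characterises the euclidean frames. R is not euclidean — not valid.
(C) Dia Dia p -> Dia p is the dual of axiom 4; it is valid on a frame exactly when R is transitive. R is not transitive, so not valid.
(D) Box p -> Dia p is axiom D; it is valid on a frame exactly when R is serial. R is not serial, so not valid.
(E) Dia Box p -> p is the dual of axiom B; it is valid on a frame exactly when R is symmetric. R is symmetric, so valid.

E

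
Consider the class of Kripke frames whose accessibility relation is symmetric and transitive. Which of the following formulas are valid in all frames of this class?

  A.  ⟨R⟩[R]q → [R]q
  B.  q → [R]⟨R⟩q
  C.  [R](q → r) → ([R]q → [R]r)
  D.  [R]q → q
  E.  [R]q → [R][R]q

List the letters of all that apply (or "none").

A, B, C, E

A symmetric transitive relation is euclidean (uRv and uRw give vRu by symmetry, then vRw by transitivity).
(A) ⟨R⟩[R]q → [R]q is the dual of axiom 5, which corresponds to the euclidean property. Every such R is euclidean — valid.
(B) q → [R]⟨R⟩q (axiom B) characterises the symmetric frames. Every such R is symmetric — valid.
(C) [R](q → r) → ([R]q → [R]r) is the K axiom; it holds on all frames — valid.
(D) [R]q → q is axiom T; it is valid on a frame exactly when R is reflexive. Such an R need not be reflexive, so not valid.
(E) [R]q → [R][R]q is axiom 4; it is valid on a frame exactly when R is transitive. Every such R is transitive, so valid.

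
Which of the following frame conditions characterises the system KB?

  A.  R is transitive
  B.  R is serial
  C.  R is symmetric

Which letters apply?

C

(A) this class determines K4, not KB.
(B) this class determines D, not KB.
(C) KB is sound and complete for exactly this class.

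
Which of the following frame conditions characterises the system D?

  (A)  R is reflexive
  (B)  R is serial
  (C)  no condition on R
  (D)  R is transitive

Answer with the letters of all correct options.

(A) this class determines T (= KT), not D.
(B) D is sound and complete for exactly this class.
(C) this class determines K, not D.
(D) this class determines K4, not D.

B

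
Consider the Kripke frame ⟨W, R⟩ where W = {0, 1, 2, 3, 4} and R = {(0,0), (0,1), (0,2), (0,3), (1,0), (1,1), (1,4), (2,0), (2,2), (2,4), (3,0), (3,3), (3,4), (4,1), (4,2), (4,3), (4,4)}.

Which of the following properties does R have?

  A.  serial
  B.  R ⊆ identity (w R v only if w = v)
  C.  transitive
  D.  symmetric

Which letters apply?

(A) serial: every world has an R-successor.
(B) not ⊆ identity: 0 R 1 with 0 ≠ 1.
(C) not transitive: 0 R 1 and 1 R 4 but not 0 R 4.
(D) symmetric: every R-edge is matched by its reverse.

A, D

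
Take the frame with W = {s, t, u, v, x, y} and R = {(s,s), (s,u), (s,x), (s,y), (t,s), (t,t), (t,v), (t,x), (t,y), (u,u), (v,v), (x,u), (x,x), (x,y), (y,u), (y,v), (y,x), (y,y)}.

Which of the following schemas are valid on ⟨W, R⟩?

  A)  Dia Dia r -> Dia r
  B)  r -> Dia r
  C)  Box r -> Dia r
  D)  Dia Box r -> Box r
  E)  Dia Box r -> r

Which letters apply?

B, C

R is reflexive: each world relates to itself.
R is not symmetric: s R u but not u R s.
R is not transitive: s R y and y R v but not s R v.
R is not euclidean: s R u and s R s but not u R s.
R is serial: every world has an R-successor.
(A) Dia Dia r -> Dia r is the dual of axiom 4, which corresponds to transitivity. R is not transitive — not valid.
(B) r -> Dia r (the dual of axiom T) characterises the reflexive frames. R is reflexive — valid.
(C) axiom D: valid iff R is serial. R is serial — valid.
(D) Dia Box r -> Box r is the dual of axiom 5, which corresponds to the euclidean property. R is not euclidean — not valid.
(E) the dual of axiom B: valid iff R is symmetric. R is not symmetric — not valid.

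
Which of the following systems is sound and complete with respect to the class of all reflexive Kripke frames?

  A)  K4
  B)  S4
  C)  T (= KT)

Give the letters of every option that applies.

(A) K4 is determined by the class of transitive frames.
(B) S4 is determined by the class of reflexive and transitive frames.
(C) T (= KT) is determined by exactly this class.

C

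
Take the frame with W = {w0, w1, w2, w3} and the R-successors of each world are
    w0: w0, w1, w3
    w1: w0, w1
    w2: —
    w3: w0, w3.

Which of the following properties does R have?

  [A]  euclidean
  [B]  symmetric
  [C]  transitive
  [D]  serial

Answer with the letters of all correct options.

B

(A) not euclidean: w0 R w1 and w0 R w3 but not w1 R w3.
(B) symmetric: every R-edge is matched by its reverse.
(C) not transitive: w1 R w0 and w0 R w3 but not w1 R w3.
(D) not serial: w2 has no R-successor.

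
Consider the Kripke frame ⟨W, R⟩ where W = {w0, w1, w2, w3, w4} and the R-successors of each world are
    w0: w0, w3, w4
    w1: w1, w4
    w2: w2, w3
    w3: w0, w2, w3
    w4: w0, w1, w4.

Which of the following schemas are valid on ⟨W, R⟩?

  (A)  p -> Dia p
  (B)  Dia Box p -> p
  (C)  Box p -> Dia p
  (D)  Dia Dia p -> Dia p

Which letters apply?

A, B, C

R is reflexive: each world relates to itself.
R is symmetric: every R-edge is matched by its reverse.
R is not transitive: w0 R w3 and w3 R w2 but not w0 R w2.
R is serial: every world has an R-successor.
(A) p -> Dia p (the dual of axiom T) characterises the reflexive frames. R is reflexive — valid.
(B) Dia Box p -> p is the dual of axiom B; it is valid on a frame exactly when R is symmetric. R is symmetric, so valid.
(C) Box p -> Dia p is axiom D; it is valid on a frame exactly when R is serial. R is serial, so valid.
(D) Dia Dia p -> Dia p is the dual of axiom 4, which corresponds to transitivity. R is not transitive — not valid.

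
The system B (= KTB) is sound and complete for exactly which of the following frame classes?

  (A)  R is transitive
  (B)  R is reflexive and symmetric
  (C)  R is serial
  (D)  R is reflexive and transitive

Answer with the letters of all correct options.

(A) this class determines K4, not B (= KTB).
(B) B (= KTB) is sound and complete for exactly this class.
(C) this class determines D, not B (= KTB).
(D) this class determines S4, not B (= KTB).

B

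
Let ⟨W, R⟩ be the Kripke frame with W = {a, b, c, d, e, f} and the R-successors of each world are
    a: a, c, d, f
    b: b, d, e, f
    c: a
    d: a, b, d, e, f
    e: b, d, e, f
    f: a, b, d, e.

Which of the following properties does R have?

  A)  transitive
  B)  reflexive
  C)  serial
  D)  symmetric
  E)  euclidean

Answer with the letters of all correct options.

C, D

(A) not transitive: a R d and d R b but not a R b.
(B) not reflexive: not c R c.
(C) serial: every world has an R-successor.
(D) symmetric: every R-edge is matched by its reverse.
(E) not euclidean: a R c and a R d but not c R d.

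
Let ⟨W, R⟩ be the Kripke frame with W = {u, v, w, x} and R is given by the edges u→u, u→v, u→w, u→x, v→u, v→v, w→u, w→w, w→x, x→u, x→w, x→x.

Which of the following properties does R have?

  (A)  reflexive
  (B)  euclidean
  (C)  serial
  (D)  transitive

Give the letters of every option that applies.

(A) reflexive: each world relates to itself.
(B) not euclidean: u R v and u R w but not v R w.
(C) serial: every world has an R-successor.
(D) not transitive: v R u and u R w but not v R w.

A, C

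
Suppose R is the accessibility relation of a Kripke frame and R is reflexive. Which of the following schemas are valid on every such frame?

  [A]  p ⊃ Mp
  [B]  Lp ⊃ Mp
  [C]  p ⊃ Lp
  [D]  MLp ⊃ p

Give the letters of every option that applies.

A reflexive relation is serial.
(A) p ⊃ Mp is the dual of axiom T; it is valid on a frame exactly when R is reflexive. Every such R is reflexive, so valid.
(B) Lp ⊃ Mp is axiom D, which corresponds to seriality. Every such R is serial — valid.
(C) p ⊃ Lp is equivalent to ◇p→p; it holds exactly when R ⊆ identity. Such an R need not be a subset of the identity — not valid.
(D) the dual of axiom B: valid iff R is symmetric. Such an R need not be symmetric — not valid.

A, B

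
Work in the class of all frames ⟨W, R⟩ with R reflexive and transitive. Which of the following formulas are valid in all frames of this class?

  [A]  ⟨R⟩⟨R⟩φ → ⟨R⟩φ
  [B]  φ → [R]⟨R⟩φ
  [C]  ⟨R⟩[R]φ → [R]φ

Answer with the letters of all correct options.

A

Reflexive relations are serial.
(A) ⟨R⟩⟨R⟩φ → ⟨R⟩φ is the dual of axiom 4, which corresponds to transitivity. Every such R is transitive — valid.
(B) φ → [R]⟨R⟩φ is axiom B, which corresponds to symmetry. Such an R need not be symmetric — not valid.
(C) ⟨R⟩[R]φ → [R]φ (the dual of axiom 5) characterises the euclidean frames. Such an R need not be euclidean — not valid.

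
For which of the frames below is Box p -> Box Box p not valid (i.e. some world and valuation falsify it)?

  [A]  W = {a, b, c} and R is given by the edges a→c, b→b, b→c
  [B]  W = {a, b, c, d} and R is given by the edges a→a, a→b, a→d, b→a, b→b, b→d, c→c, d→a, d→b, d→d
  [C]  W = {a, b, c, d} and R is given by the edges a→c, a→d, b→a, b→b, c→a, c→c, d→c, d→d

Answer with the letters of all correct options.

C

The schema Box p -> Box Box p is axiom 4; it is valid on a frame iff R is transitive.
(A) R is transitive (R is closed under composition), so the schema is valid here.
(B) R is transitive (R is closed under composition), so the schema is valid here.
(C) R is not transitive (a R c and c R a but not a R a), so the schema fails here.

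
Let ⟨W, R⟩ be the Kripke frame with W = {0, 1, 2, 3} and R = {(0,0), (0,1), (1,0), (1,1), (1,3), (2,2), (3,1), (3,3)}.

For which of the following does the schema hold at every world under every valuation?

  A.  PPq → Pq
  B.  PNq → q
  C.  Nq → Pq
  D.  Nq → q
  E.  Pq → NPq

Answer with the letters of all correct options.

R is reflexive: each world relates to itself.
R is symmetric: every R-edge is matched by its reverse.
R is not transitive: 0 R 1 and 1 R 3 but not 0 R 3.
R is not euclidean: 1 R 0 and 1 R 3 but not 0 R 3.
R is serial: every world has an R-successor.
(A) PPq → Pq is the dual of axiom 4, which corresponds to transitivity. R is not transitive — not valid.
(B) PNq → q (the dual of axiom B) characterises the symmetric frames. R is symmetric — valid.
(C) Nq → Pq is axiom D, which corresponds to seriality. R is serial — valid.
(D) Nq → q is axiom T; it is valid on a frame exactly when R is reflexive. R is reflexive, so valid.
(E) axiom 5: valid iff R is euclidean. R is not euclidean — not valid.

B, C, D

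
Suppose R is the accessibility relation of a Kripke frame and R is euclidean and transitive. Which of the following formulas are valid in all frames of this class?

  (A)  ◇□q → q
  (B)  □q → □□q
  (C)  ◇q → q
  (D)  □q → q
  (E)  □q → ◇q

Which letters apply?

B

(A) ◇□q → q is the dual of axiom B, which corresponds to symmetry. Such an R need not be symmetric — not valid.
(B) axiom 4: valid iff R is transitive. Every such R is transitive — valid.
(C) ◇q → q is valid only on frames where every R-edge is a self-loop. Such an R need not be a subset of the identity — not valid.
(D) □q → q is axiom T, which corresponds to reflexivity. Such an R need not be reflexive — not valid.
(E) □q → ◇q is axiom D; it is valid on a frame exactly when R is serial. Such an R need not be serial, so not valid.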